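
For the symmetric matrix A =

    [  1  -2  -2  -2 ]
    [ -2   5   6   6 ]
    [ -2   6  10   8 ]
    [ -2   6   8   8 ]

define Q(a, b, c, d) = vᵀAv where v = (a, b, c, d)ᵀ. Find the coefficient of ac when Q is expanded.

-4

The coefficient of ac is A[1,3] + A[3,1] = 2·(-2) = -4.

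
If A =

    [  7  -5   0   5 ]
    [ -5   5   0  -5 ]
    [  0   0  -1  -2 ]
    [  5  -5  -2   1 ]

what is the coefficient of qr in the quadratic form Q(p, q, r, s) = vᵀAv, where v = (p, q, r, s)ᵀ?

The coefficient of qr is A[2,3] + A[3,2] = 2·0 = 0.

0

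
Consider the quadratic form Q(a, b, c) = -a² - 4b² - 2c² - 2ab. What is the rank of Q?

3

The symmetric matrix is A = [[-1, -1, 0], [-1, -4, 0], [0, 0, -2]].
Congruent diagonalization of A (simultaneous row and column reduction) yields pivots -1, -3, -2.
That gives 3 negative pivots.
The rank is the number of nonzero pivots: 3.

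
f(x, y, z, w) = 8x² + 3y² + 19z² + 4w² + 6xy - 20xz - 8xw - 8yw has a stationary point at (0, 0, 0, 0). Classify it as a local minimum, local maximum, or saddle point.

saddle point

The Hessian at the origin is H = [[16, 6, -20, -8], [6, 6, 0, -8], [-20, 0, 38, 0], [-8, -8, 0, 8]].
An LDLᵀ factorisation of H has diagonal entries 16, 15/4, -2, -8/3.
So there are 2 positive, 2 negative pivots.
H is indefinite, so the origin is a saddle point.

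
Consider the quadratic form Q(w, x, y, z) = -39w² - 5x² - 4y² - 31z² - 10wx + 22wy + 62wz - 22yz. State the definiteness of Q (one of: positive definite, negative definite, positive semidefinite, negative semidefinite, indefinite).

The symmetric matrix is A = [[-39, -5, 11, 31], [-5, -5, 0, 0], [11, 0, -4, -11], [31, 0, -11, -31]].
An LDLᵀ factorisation of A has diagonal entries -39, -170/39, -15/34, -3/5.
That gives 4 negative pivots.
Hence Q is negative definite.

negative definite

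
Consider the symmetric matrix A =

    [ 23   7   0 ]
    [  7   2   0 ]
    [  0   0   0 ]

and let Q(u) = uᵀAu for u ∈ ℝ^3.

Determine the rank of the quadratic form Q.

Row-reducing A symmetrically gives the diagonal entries 23, -3/23, 0.
That gives 1 positive, 1 negative, 1 zero pivots.
The rank is the number of nonzero pivots: 2.

2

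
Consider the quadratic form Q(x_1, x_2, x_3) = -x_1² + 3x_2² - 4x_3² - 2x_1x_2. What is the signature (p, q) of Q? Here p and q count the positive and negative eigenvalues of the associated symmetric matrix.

Write A = [[-1, -1, 0], [-1, 3, 0], [0, 0, -4]].
Row-reducing A symmetrically gives the diagonal entries -1, 4, -4.
Counting signs: 1 positive, 2 negative.

(1, 2)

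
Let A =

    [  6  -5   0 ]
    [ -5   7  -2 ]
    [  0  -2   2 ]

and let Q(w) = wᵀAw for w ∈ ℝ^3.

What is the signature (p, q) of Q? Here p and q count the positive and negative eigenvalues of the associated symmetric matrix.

(3, 0)

Congruent diagonalization of A (simultaneous row and column reduction) yields pivots 6, 17/6, 10/17.
So there are 3 positive pivots.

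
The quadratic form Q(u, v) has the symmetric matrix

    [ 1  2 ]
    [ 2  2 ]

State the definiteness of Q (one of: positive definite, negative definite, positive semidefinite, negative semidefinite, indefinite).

indefinite

Row-reducing A symmetrically gives the diagonal entries 1, -2.
That gives 1 positive, 1 negative pivots.
Hence Q is indefinite.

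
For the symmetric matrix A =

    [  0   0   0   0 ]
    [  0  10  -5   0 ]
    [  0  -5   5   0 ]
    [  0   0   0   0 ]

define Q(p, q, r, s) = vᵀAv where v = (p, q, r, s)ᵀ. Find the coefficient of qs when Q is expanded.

0

The coefficient of qs is A[2,4] + A[4,2] = 2·0 = 0.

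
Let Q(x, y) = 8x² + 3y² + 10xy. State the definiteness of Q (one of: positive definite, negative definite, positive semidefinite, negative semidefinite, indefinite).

indefinite

The associated matrix is A = [[8, 5], [5, 3]].
Congruent diagonalization of A (simultaneous row and column reduction) yields pivots 8, -1/8.
So there are 1 positive, 1 negative pivots.
Hence Q is indefinite.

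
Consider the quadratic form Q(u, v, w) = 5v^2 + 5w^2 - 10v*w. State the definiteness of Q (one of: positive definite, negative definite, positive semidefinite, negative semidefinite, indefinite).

Write A = [[0, 0, 0], [0, 5, -5], [0, -5, 5]].
Symmetric row and column elimination reduces A to a congruent diagonal form with pivots 0, 5, 0.
That gives 1 positive, 2 zero pivots.
Hence Q is positive semidefinite.

positive semidefinite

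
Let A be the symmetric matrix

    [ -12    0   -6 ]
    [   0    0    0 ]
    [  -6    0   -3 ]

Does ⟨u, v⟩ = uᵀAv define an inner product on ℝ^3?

no

Row-reducing A symmetrically gives the diagonal entries -12, 0, 0.
Counting signs: 1 negative, 2 zero.
Hence Q is negative semidefinite.
⟨·,·⟩ is an inner product exactly when A is positive definite.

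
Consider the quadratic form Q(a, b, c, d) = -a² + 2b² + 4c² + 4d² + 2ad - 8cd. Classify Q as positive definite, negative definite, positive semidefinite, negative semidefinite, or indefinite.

indefinite

The associated matrix is A = [[-1, 0, 0, 1], [0, 2, 0, 0], [0, 0, 4, -4], [1, 0, -4, 4]].
Congruent diagonalization of A (simultaneous row and column reduction) yields pivots -1, 2, 4, 1.
That gives 3 positive, 1 negative pivots.
Hence Q is indefinite.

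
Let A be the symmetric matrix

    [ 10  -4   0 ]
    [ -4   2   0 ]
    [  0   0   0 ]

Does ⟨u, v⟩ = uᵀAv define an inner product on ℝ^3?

Congruent diagonalization of A (simultaneous row and column reduction) yields pivots 10, 2/5, 0.
Counting signs: 2 positive, 1 zero.
Hence Q is positive semidefinite.
⟨·,·⟩ is an inner product exactly when A is positive definite.

no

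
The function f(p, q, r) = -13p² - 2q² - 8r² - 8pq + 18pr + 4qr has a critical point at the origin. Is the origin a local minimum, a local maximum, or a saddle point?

The Hessian at the origin is H = [[-26, -8, 18], [-8, -4, 4], [18, 4, -16]].
Congruent diagonalization of H (simultaneous row and column reduction) yields pivots -26, -20/13, -2.
That gives 3 negative pivots.
H is negative definite, so the origin is a strict local maximum.

local maximum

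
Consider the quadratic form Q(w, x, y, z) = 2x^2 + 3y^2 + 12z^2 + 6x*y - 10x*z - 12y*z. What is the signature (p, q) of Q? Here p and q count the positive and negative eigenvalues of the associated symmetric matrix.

(2, 1)

The associated matrix is A = [[0, 0, 0, 0], [0, 2, 3, -5], [0, 3, 3, -6], [0, -5, -6, 12]].
Congruent diagonalization of A (simultaneous row and column reduction) yields pivots 0, 2, -3/2, 1.
That gives 2 positive, 1 negative, 1 zero pivots.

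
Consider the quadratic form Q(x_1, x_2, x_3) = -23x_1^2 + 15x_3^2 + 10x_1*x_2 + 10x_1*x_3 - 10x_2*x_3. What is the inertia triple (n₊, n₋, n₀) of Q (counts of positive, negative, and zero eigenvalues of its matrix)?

The symmetric matrix is A = [[-23, 5, 5], [5, 0, -5], [5, -5, 15]].
An LDLᵀ factorisation of A has diagonal entries -23, 25/23, 2.
That gives 2 positive, 1 negative pivots.

(2, 1, 0)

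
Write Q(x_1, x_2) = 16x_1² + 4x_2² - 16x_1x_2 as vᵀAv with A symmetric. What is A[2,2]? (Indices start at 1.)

The coefficient of x_2² in Q is 4, and that is exactly A[2,2].

4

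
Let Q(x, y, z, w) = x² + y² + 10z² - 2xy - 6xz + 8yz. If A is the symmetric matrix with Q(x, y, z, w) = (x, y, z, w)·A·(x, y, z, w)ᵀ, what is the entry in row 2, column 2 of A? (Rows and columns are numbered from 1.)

The coefficient of y² in Q is 1, and that is exactly A[2,2].

1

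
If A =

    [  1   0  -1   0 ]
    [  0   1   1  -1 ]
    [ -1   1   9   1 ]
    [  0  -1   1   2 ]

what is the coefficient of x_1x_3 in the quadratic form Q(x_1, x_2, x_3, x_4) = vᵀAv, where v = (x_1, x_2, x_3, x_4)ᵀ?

The coefficient of x_1x_3 is A[1,3] + A[3,1] = 2·(-1) = -2.

-2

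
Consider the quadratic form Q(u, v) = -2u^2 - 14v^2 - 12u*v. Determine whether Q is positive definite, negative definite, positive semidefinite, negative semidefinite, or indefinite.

The symmetric matrix of Q is [[-2, -6], [-6, -14]].
For the 2×2 matrix [[-2, -6], [-6, -14]]: det = -2·-14 − (-6)² = -8, trace = -16.
det < 0 so the eigenvalues have opposite signs; the form is indefinite.

indefinite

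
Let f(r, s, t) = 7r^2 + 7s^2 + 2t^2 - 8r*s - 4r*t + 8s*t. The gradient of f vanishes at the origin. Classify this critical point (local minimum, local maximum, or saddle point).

saddle point

The Hessian at the origin is H = [[14, -8, -4], [-8, 14, 8], [-4, 8, 4]].
Congruent diagonalization of H (simultaneous row and column reduction) yields pivots 14, 66/7, -20/33.
So there are 2 positive, 1 negative pivots.
H is indefinite, so the origin is a saddle point.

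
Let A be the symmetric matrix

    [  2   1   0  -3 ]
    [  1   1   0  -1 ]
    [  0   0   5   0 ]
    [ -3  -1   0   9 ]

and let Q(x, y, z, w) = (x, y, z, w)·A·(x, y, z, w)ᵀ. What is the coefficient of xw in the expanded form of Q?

-6

The coefficient of xw is A[1,4] + A[4,1] = 2·(-3) = -6.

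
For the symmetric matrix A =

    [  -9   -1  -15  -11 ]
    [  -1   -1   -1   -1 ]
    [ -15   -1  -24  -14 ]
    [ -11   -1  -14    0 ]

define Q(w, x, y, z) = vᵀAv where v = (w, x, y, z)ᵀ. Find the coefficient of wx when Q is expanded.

-2

The coefficient of wx is A[1,2] + A[2,1] = 2·(-1) = -2.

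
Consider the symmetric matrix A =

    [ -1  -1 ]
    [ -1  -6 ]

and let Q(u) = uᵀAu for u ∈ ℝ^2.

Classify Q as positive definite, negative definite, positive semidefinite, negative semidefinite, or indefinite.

negative definite

Leading principal minors: Δ_1 = -1, Δ_2 = 5.
The signs alternate starting with Δ_1 < 0, so by Sylvester's criterion Q is negative definite.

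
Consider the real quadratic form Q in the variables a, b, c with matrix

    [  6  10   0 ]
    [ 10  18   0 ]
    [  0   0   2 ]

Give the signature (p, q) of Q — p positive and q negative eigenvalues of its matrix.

(3, 0)

An LDLᵀ factorisation of A has diagonal entries 6, 4/3, 2.
That gives 3 positive pivots.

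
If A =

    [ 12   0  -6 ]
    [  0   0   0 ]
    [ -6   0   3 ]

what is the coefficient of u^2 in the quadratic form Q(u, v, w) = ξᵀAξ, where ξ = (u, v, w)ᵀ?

12

The coefficient of u^2 is the diagonal entry A[1,1] = 12.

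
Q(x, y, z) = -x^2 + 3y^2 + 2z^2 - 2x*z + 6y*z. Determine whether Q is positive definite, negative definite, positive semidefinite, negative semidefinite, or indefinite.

Write A = [[-1, 0, -1], [0, 3, 3], [-1, 3, 2]].
Symmetric row and column elimination reduces A to a congruent diagonal form with pivots -1, 3, 0.
So there are 1 positive, 1 negative, 1 zero pivots.
Hence Q is indefinite.

indefinite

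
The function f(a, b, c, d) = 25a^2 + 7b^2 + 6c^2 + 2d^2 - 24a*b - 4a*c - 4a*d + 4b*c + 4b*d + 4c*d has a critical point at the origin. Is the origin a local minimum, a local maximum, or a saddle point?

The Hessian at the origin is H = [[50, -24, -4, -4], [-24, 14, 4, 4], [-4, 4, 12, 4], [-4, 4, 4, 4]].
Symmetric row and column elimination reduces H to a congruent diagonal form with pivots 50, 62/25, 308/31, 120/77.
So there are 4 positive pivots.
H is positive definite, so the origin is a strict local minimum.

local minimum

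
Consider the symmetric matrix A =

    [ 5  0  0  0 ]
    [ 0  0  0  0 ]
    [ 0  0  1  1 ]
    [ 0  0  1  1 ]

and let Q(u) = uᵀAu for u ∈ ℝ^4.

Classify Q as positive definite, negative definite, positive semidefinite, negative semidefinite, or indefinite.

positive semidefinite

Symmetric row and column elimination reduces A to a congruent diagonal form with pivots 5, 0, 1, 0.
That gives 2 positive, 2 zero pivots.
Hence Q is positive semidefinite.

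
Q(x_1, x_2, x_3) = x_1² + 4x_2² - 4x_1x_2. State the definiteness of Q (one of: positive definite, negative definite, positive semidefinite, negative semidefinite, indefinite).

The associated matrix is A = [[1, -2, 0], [-2, 4, 0], [0, 0, 0]].
Congruent diagonalization of A (simultaneous row and column reduction) yields pivots 1, 0, 0.
That gives 1 positive, 2 zero pivots.
Hence Q is positive semidefinite.

positive semidefinite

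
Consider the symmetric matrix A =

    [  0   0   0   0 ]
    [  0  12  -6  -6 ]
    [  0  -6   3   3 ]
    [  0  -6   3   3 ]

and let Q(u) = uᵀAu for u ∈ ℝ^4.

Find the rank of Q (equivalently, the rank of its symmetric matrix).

Applying the same elementary operations to the rows and columns of A produces a congruent diagonal matrix with entries 0, 12, 0, 0.
Counting signs: 1 positive, 3 zero.
The rank is the number of nonzero pivots: 1.

1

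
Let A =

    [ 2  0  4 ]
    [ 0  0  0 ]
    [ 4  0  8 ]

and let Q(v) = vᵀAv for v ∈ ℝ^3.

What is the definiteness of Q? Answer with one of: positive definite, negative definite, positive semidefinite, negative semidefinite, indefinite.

positive semidefinite

Applying the same elementary operations to the rows and columns of A produces a congruent diagonal matrix with entries 2, 0, 0.
Counting signs: 1 positive, 2 zero.
Hence Q is positive semidefinite.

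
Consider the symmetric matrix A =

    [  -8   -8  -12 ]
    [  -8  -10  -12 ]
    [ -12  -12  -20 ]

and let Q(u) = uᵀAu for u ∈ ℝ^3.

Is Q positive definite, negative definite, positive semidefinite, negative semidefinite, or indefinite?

negative definite

Leading principal minors: Δ_1 = -8, Δ_2 = 16, Δ_3 = -32.
The signs alternate starting with Δ_1 < 0, so by Sylvester's criterion Q is negative definite.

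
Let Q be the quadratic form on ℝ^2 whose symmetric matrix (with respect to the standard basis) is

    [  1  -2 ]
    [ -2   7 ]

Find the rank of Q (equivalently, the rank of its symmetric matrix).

2

An LDLᵀ factorisation of A has diagonal entries 1, 3.
So there are 2 positive pivots.
The rank is the number of nonzero pivots: 2.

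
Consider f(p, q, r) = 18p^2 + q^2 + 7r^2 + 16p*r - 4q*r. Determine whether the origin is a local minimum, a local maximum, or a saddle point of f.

saddle point

The Hessian at the origin is H = [[36, 0, 16], [0, 2, -4], [16, -4, 14]].
Symmetric row and column elimination reduces H to a congruent diagonal form with pivots 36, 2, -10/9.
So there are 2 positive, 1 negative pivots.
H is indefinite, so the origin is a saddle point.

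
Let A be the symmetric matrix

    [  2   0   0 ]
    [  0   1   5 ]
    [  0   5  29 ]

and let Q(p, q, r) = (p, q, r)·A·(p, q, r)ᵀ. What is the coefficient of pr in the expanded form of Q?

The coefficient of pr is A[1,3] + A[3,1] = 2·0 = 0.

0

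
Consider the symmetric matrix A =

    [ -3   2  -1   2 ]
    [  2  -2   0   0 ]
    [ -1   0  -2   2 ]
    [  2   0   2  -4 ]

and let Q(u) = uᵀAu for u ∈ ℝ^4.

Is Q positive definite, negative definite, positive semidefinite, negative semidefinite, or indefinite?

negative semidefinite

Congruent diagonalization of A (simultaneous row and column reduction) yields pivots -3, -2/3, -1, 0.
That gives 3 negative, 1 zero pivots.
Hence Q is negative semidefinite.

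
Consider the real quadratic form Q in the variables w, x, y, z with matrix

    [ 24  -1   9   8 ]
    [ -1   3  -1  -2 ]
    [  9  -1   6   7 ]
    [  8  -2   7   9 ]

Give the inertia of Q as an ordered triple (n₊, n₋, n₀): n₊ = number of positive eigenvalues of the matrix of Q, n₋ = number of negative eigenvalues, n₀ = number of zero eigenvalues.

Applying the same elementary operations to the rows and columns of A produces a congruent diagonal matrix with entries 24, 71/24, 177/71, 10/177.
Counting signs: 4 positive.

(4, 0, 0)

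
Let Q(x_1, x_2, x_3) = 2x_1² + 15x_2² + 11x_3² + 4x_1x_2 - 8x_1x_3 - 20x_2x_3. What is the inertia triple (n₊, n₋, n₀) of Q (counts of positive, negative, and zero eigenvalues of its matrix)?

The symmetric matrix is A = [[2, 2, -4], [2, 15, -10], [-4, -10, 11]].
An LDLᵀ factorisation of A has diagonal entries 2, 13, 3/13.
So there are 3 positive pivots.

(3, 0, 0)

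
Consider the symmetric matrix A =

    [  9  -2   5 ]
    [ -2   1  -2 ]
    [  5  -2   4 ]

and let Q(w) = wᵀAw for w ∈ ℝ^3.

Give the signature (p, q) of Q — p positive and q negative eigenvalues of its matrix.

Applying the same elementary operations to the rows and columns of A produces a congruent diagonal matrix with entries 9, 5/9, -1/5.
That gives 2 positive, 1 negative pivots.

(2, 1)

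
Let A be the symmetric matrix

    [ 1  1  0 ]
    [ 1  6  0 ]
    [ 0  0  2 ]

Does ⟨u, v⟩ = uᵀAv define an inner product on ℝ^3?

yes

Congruent diagonalization of A (simultaneous row and column reduction) yields pivots 1, 5, 2.
That gives 3 positive pivots.
Hence Q is positive definite.
⟨·,·⟩ is an inner product exactly when A is positive definite.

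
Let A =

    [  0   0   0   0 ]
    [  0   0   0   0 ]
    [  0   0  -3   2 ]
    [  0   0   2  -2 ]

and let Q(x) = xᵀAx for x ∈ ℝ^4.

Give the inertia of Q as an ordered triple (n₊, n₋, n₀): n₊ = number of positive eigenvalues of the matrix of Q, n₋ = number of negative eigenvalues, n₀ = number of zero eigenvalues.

(0, 2, 2)

Row-reducing A symmetrically gives the diagonal entries 0, 0, -3, -2/3.
So there are 2 negative, 2 zero pivots.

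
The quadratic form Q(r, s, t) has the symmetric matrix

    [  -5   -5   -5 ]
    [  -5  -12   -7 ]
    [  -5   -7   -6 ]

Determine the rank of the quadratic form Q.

3

An LDLᵀ factorisation of A has diagonal entries -5, -7, -3/7.
Counting signs: 3 negative.
The rank is the number of nonzero pivots: 3.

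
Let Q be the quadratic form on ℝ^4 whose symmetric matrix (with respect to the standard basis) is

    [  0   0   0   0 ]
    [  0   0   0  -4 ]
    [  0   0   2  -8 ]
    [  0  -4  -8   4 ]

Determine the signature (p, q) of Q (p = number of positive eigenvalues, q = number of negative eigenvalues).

By Sylvester's law of inertia any congruent diagonalization of A has 2 positive, 1 negative and 1 zero entries.

(2, 1)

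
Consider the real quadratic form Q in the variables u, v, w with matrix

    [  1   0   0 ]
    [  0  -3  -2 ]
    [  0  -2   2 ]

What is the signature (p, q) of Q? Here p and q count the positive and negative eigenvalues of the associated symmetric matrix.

(2, 1)

An LDLᵀ factorisation of A has diagonal entries 1, -3, 10/3.
That gives 2 positive, 1 negative pivots.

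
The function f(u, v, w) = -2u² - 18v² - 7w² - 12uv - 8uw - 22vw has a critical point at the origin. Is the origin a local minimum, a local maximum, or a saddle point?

saddle point

The Hessian at the origin is H = [[-4, -12, -8], [-12, -36, -22], [-8, -22, -14]].
H is indefinite, so the origin is a saddle point.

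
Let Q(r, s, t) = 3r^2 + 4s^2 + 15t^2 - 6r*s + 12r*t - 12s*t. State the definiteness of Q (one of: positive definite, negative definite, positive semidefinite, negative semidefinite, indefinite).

positive definite

Write A = [[3, -3, 6], [-3, 4, -6], [6, -6, 15]].
Symmetric row and column elimination reduces A to a congruent diagonal form with pivots 3, 1, 3.
Counting signs: 3 positive.
Hence Q is positive definite.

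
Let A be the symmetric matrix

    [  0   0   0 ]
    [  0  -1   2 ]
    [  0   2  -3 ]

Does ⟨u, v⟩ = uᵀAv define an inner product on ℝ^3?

no

Symmetric row and column elimination reduces A to a congruent diagonal form with pivots 0, -1, 1.
So there are 1 positive, 1 negative, 1 zero pivots.
Hence Q is indefinite.
⟨·,·⟩ is an inner product exactly when A is positive definite.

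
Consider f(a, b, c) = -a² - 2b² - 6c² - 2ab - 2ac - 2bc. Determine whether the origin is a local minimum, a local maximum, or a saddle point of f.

The Hessian at the origin is H = [[-2, -2, -2], [-2, -4, -2], [-2, -2, -12]].
Congruent diagonalization of H (simultaneous row and column reduction) yields pivots -2, -2, -10.
So there are 3 negative pivots.
H is negative definite, so the origin is a strict local maximum.

local maximum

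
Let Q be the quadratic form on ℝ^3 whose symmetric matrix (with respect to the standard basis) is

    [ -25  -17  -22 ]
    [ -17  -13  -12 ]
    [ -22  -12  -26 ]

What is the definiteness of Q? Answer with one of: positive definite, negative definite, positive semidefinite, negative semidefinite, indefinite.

Leading principal minors: Δ_1 = -25, Δ_2 = 36, Δ_3 = -20.
The signs alternate starting with Δ_1 < 0, so by Sylvester's criterion Q is negative definite.

negative definite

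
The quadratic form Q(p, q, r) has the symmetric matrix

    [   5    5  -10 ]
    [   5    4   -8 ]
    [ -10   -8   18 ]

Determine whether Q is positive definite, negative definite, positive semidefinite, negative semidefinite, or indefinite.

indefinite

Applying the same elementary operations to the rows and columns of A produces a congruent diagonal matrix with entries 5, -1, 2.
That gives 2 positive, 1 negative pivots.
Hence Q is indefinite.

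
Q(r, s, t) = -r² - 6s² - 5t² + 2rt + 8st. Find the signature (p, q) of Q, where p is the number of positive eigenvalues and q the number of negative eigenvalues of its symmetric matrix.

Write A = [[-1, 0, 1], [0, -6, 4], [1, 4, -5]].
Applying the same elementary operations to the rows and columns of A produces a congruent diagonal matrix with entries -1, -6, -4/3.
So there are 3 negative pivots.

(0, 3)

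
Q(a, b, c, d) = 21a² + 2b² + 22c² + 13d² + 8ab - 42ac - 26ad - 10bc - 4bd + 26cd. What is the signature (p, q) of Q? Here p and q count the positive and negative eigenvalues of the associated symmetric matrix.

The symmetric matrix is A = [[21, 4, -21, -13], [4, 2, -5, -2], [-21, -5, 22, 13], [-13, -2, 13, 13]].
Applying the same elementary operations to the rows and columns of A produces a congruent diagonal matrix with entries 21, 26/21, 5/26, 4.
So there are 4 positive pivots.

(4, 0)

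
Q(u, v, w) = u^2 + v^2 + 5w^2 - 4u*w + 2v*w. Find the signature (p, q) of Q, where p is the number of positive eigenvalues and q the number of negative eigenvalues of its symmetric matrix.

(2, 0)

The symmetric matrix is A = [[1, 0, -2], [0, 1, 1], [-2, 1, 5]].
Congruent diagonalization of A (simultaneous row and column reduction) yields pivots 1, 1, 0.
Counting signs: 2 positive, 1 zero.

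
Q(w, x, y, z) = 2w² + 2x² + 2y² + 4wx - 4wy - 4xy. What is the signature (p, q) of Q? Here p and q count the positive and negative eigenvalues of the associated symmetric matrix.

The associated matrix is A = [[2, 2, -2, 0], [2, 2, -2, 0], [-2, -2, 2, 0], [0, 0, 0, 0]].
Symmetric row and column elimination reduces A to a congruent diagonal form with pivots 2, 0, 0, 0.
Counting signs: 1 positive, 3 zero.

(1, 0)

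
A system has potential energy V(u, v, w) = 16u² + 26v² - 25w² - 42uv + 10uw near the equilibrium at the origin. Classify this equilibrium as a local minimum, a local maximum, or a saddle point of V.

saddle point

The Hessian at the origin is H = [[32, -42, 10], [-42, 52, 0], [10, 0, -50]].
Applying the same elementary operations to the rows and columns of H produces a congruent diagonal matrix with entries 32, -25/8, 2.
Counting signs: 2 positive, 1 negative.
H is indefinite, so the origin is a saddle point.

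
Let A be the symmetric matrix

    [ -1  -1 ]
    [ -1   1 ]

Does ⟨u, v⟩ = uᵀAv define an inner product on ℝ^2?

no

For the 2×2 matrix [[-1, -1], [-1, 1]]: det = -1·1 − (-1)² = -2, trace = 0.
det < 0 so the eigenvalues have opposite signs; the form is indefinite.
⟨·,·⟩ is an inner product exactly when A is positive definite.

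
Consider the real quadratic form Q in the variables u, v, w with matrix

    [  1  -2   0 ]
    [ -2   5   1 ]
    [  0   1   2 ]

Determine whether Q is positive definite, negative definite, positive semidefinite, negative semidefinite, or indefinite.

positive definite

Leading principal minors: Δ_1 = 1, Δ_2 = 1, Δ_3 = 1.
All leading principal minors are positive, so by Sylvester's criterion Q is positive definite.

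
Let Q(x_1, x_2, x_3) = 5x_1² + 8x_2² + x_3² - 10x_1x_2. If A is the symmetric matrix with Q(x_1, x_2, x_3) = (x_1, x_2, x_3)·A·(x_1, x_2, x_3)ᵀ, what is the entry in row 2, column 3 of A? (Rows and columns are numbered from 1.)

0

The coefficient of x_2·x_3 in Q is 0. For a symmetric A this equals A[2,3] + A[3,2] = 2·A[2,3].
So A[2,3] = 0/2 = 0.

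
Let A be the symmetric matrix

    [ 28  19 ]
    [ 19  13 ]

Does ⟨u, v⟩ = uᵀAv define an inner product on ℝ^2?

Congruent diagonalization of A (simultaneous row and column reduction) yields pivots 28, 3/28.
Counting signs: 2 positive.
Hence Q is positive definite.
⟨·,·⟩ is an inner product exactly when A is positive definite.

yes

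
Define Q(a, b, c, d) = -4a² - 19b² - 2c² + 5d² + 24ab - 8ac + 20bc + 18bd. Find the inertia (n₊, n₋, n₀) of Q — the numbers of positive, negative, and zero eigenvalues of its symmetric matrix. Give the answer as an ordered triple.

The symmetric matrix is A = [[-4, 12, -4, 0], [12, -19, 10, 9], [-4, 10, -2, 0], [0, 9, 0, 5]].
Row-reducing A symmetrically gives the diagonal entries -4, 17, 30/17, -2/5.
So there are 2 positive, 2 negative pivots.

(2, 2, 0)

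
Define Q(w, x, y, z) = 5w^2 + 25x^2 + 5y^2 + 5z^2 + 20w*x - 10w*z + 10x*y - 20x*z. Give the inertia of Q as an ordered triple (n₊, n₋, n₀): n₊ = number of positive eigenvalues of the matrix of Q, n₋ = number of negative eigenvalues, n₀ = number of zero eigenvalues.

Write A = [[5, 10, 0, -5], [10, 25, 5, -10], [0, 5, 5, 0], [-5, -10, 0, 5]].
Row-reducing A symmetrically gives the diagonal entries 5, 5, 0, 0.
So there are 2 positive, 2 zero pivots.

(2, 0, 2)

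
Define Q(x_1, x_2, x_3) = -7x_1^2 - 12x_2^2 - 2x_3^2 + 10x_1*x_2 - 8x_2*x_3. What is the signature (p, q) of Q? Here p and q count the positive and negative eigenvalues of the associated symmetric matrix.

(0, 3)

Write A = [[-7, 5, 0], [5, -12, -4], [0, -4, -2]].
Congruent diagonalization of A (simultaneous row and column reduction) yields pivots -7, -59/7, -6/59.
That gives 3 negative pivots.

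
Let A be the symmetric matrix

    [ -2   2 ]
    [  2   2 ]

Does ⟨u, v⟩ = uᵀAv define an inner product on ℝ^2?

Symmetric row and column elimination reduces A to a congruent diagonal form with pivots -2, 4.
Counting signs: 1 positive, 1 negative.
Hence Q is indefinite.
⟨·,·⟩ is an inner product exactly when A is positive definite.

no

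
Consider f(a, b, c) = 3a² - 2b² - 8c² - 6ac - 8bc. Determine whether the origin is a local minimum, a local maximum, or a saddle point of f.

saddle point

The Hessian at the origin is H = [[6, 0, -6], [0, -4, -8], [-6, -8, -16]].
An LDLᵀ factorisation of H has diagonal entries 6, -4, -6.
Counting signs: 1 positive, 2 negative.
H is indefinite, so the origin is a saddle point.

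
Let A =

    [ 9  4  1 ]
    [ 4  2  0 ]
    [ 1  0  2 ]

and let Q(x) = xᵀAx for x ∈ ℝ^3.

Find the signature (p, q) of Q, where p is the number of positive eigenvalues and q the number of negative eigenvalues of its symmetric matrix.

(3, 0)

An LDLᵀ factorisation of A has diagonal entries 9, 2/9, 1.
That gives 3 positive pivots.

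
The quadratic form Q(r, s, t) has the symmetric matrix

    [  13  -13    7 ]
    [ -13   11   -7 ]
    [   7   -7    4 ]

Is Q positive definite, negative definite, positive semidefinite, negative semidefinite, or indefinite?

indefinite

An LDLᵀ factorisation of A has diagonal entries 13, -2, 3/13.
That gives 2 positive, 1 negative pivots.
Hence Q is indefinite.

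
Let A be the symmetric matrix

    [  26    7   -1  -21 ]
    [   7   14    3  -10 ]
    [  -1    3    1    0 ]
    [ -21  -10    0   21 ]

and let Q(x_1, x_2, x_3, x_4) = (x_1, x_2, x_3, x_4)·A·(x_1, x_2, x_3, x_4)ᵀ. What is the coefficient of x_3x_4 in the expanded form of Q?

The coefficient of x_3x_4 is A[3,4] + A[4,3] = 2·0 = 0.

0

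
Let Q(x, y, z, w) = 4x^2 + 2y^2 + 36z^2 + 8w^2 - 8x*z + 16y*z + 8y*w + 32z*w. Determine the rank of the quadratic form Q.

2

The associated matrix is A = [[4, 0, -4, 0], [0, 2, 8, 4], [-4, 8, 36, 16], [0, 4, 16, 8]].
Row-reducing A symmetrically gives the diagonal entries 4, 2, 0, 0.
Counting signs: 2 positive, 2 zero.
The rank is the number of nonzero pivots: 2.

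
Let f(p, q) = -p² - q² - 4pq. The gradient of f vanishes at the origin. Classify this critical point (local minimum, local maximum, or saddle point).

saddle point

The Hessian at the origin is H = [[-2, -4], [-4, -2]].
det H = -2·-2 − (-4)² = -12 < 0, so H is indefinite.
Therefore the origin is a saddle point.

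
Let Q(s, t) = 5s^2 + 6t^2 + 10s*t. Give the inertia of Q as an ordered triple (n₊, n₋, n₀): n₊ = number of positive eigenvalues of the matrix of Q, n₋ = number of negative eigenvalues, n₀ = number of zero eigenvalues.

(2, 0, 0)

The symmetric matrix is A = [[5, 5], [5, 6]].
Congruent diagonalization of A (simultaneous row and column reduction) yields pivots 5, 1.
So there are 2 positive pivots.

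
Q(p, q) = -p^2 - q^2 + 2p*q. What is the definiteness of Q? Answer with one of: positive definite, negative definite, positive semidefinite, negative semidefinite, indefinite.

The symmetric matrix is A = [[-1, 1], [1, -1]].
Symmetric row and column elimination reduces A to a congruent diagonal form with pivots -1, 0.
Counting signs: 1 negative, 1 zero.
Hence Q is negative semidefinite.

negative semidefinite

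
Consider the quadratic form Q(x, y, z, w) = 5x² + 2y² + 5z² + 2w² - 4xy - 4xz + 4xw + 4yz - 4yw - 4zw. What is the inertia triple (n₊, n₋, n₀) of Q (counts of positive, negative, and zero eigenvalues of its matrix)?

The symmetric matrix is A = [[5, -2, -2, 2], [-2, 2, 2, -2], [-2, 2, 5, -2], [2, -2, -2, 2]].
Applying the same elementary operations to the rows and columns of A produces a congruent diagonal matrix with entries 5, 6/5, 3, 0.
Counting signs: 3 positive, 1 zero.

(3, 0, 1)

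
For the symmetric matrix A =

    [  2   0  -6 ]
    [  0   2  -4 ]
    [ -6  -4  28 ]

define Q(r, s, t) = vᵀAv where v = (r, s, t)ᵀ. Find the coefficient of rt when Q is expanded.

The coefficient of rt is A[1,3] + A[3,1] = 2·(-6) = -12.

-12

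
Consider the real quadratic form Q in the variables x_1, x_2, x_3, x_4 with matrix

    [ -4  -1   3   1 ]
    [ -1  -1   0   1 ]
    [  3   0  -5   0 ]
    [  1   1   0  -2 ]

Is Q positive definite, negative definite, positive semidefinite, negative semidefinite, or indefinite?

Congruent diagonalization of A (simultaneous row and column reduction) yields pivots -4, -3/4, -2, -1.
So there are 4 negative pivots.
Hence Q is negative definite.

negative definite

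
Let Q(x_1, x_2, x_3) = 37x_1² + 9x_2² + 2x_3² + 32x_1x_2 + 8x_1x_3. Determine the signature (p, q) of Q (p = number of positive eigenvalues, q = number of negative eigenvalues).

(3, 0)

The symmetric matrix is A = [[37, 16, 4], [16, 9, 0], [4, 0, 2]].
An LDLᵀ factorisation of A has diagonal entries 37, 77/37, 10/77.
That gives 3 positive pivots.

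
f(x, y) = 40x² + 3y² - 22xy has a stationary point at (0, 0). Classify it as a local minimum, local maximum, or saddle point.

saddle point

The Hessian at the origin is H = [[80, -22], [-22, 6]].
det H = 80·6 − (-22)² = -4 < 0, so H is indefinite.
Therefore the origin is a saddle point.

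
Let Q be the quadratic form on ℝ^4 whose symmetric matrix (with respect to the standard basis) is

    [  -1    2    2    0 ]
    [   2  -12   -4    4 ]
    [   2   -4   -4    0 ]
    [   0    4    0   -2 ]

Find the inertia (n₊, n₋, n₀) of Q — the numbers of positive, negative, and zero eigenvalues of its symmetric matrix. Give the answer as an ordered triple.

(0, 2, 2)

Row-reducing A symmetrically gives the diagonal entries -1, -8, 0, 0.
So there are 2 negative, 2 zero pivots.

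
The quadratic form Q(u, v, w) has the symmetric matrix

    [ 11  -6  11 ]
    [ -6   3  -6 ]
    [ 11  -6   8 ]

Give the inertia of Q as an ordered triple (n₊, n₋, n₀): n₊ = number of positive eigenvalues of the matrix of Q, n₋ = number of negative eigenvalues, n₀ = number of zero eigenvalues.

Applying the same elementary operations to the rows and columns of A produces a congruent diagonal matrix with entries 11, -3/11, -3.
Counting signs: 1 positive, 2 negative.

(1, 2, 0)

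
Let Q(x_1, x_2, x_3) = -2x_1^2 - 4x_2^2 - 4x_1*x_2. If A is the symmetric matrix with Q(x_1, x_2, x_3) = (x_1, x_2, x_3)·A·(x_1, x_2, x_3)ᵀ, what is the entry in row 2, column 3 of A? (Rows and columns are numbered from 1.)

The coefficient of x_2·x_3 in Q is 0. For a symmetric A this equals A[2,3] + A[3,2] = 2·A[2,3].
So A[2,3] = 0/2 = 0.

0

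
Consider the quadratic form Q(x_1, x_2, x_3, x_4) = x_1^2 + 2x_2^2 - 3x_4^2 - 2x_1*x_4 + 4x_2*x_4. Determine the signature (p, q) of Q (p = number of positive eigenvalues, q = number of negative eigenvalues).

(2, 1)

Write A = [[1, 0, 0, -1], [0, 2, 0, 2], [0, 0, 0, 0], [-1, 2, 0, -3]].
Congruent diagonalization of A (simultaneous row and column reduction) yields pivots 1, 2, 0, -6.
That gives 2 positive, 1 negative, 1 zero pivots.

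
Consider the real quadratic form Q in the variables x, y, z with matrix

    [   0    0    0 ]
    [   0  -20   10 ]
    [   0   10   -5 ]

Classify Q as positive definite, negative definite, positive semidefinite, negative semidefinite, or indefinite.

negative semidefinite

Row-reducing A symmetrically gives the diagonal entries 0, -20, 0.
So there are 1 negative, 2 zero pivots.
Hence Q is negative semidefinite.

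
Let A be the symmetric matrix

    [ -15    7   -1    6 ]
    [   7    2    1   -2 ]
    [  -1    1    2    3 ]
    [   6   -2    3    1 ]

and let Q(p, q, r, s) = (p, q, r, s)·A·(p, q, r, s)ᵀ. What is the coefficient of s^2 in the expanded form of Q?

The coefficient of s^2 is the diagonal entry A[4,4] = 1.

1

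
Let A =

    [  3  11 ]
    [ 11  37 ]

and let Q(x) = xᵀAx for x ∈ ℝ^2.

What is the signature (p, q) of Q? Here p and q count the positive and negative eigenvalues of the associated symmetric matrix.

(1, 1)

Applying the same elementary operations to the rows and columns of A produces a congruent diagonal matrix with entries 3, -10/3.
So there are 1 positive, 1 negative pivots.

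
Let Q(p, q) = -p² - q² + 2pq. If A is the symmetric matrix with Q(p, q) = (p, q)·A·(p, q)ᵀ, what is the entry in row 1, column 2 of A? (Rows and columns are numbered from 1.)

1

The coefficient of p·q in Q is 2. For a symmetric A this equals A[1,2] + A[2,1] = 2·A[1,2].
So A[1,2] = 2/2 = 1.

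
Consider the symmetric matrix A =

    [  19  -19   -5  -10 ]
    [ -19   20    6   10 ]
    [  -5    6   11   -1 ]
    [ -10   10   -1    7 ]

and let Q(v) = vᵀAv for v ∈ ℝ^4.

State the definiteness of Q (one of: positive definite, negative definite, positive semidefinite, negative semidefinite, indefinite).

An LDLᵀ factorisation of A has diagonal entries 19, 1, 165/19, 12/55.
So there are 4 positive pivots.
Hence Q is positive definite.

positive definite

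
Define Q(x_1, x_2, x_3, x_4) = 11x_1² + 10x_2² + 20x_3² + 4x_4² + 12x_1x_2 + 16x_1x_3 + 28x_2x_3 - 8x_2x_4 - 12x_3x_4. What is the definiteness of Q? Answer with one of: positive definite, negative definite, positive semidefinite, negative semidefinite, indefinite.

The symmetric matrix of Q is A = [[11, 6, 8, 0], [6, 10, 14, -4], [8, 14, 20, -6], [0, -4, -6, 4]].
Leading principal minors: Δ_1 = 11, Δ_2 = 74, Δ_3 = 28, Δ_4 = 40.
All leading principal minors are positive, so by Sylvester's criterion Q is positive definite.

positive definite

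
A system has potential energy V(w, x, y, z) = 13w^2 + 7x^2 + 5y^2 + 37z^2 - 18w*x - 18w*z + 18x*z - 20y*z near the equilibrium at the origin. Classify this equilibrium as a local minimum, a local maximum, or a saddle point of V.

local minimum

The Hessian at the origin is H = [[26, -18, 0, -18], [-18, 14, 0, 18], [0, 0, 10, -20], [-18, 18, -20, 74]].
Symmetric row and column elimination reduces H to a congruent diagonal form with pivots 26, 20/13, 10, 8/5.
Counting signs: 4 positive.
H is positive definite, so the origin is a strict local minimum.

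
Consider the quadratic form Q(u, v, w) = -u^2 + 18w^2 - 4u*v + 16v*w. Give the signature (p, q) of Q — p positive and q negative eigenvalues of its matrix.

The symmetric matrix is A = [[-1, -2, 0], [-2, 0, 8], [0, 8, 18]].
An LDLᵀ factorisation of A has diagonal entries -1, 4, 2.
That gives 2 positive, 1 negative pivots.

(2, 1)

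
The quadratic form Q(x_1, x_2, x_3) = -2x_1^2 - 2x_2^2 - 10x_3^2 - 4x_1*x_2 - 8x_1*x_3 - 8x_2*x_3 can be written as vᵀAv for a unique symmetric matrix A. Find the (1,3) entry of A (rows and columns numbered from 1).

The coefficient of x_1·x_3 in Q is -8. For a symmetric A this equals A[1,3] + A[3,1] = 2·A[1,3].
So A[1,3] = -8/2 = -4.

-4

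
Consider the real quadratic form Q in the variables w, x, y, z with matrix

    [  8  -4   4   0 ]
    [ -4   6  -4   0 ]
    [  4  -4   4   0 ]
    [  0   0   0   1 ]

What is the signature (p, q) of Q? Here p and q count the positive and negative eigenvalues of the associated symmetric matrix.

An LDLᵀ factorisation of A has diagonal entries 8, 4, 1, 1.
That gives 4 positive pivots.

(4, 0)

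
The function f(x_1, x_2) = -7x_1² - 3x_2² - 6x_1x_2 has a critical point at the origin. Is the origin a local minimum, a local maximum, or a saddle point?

local maximum

The Hessian at the origin is H = [[-14, -6], [-6, -6]].
det H = -14·-6 − (-6)² = 48 > 0 and H[1,1] = -14 < 0, so H is negative definite.
Therefore the origin is a local maximum.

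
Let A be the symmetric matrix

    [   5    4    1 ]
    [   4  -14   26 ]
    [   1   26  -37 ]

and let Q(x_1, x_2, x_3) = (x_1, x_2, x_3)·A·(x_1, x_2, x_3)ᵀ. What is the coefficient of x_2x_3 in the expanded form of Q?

The coefficient of x_2x_3 is A[2,3] + A[3,2] = 2·26 = 52.

52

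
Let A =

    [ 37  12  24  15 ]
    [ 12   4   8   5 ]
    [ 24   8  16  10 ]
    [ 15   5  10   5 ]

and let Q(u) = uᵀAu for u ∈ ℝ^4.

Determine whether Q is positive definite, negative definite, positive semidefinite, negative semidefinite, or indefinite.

Row-reducing A symmetrically gives the diagonal entries 37, 4/37, 0, -5/4.
That gives 2 positive, 1 negative, 1 zero pivots.
Hence Q is indefinite.

indefinite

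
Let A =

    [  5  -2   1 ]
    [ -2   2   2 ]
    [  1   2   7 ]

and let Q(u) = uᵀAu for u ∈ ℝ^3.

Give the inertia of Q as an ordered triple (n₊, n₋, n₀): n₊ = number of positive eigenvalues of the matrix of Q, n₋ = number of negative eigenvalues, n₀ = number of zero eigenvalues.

(3, 0, 0)

Applying the same elementary operations to the rows and columns of A produces a congruent diagonal matrix with entries 5, 6/5, 2.
Counting signs: 3 positive.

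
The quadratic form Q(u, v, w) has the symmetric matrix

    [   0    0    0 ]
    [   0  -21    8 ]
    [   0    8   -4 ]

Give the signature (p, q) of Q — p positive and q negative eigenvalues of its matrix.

Symmetric row and column elimination reduces A to a congruent diagonal form with pivots 0, -21, -20/21.
So there are 2 negative, 1 zero pivots.

(0, 2)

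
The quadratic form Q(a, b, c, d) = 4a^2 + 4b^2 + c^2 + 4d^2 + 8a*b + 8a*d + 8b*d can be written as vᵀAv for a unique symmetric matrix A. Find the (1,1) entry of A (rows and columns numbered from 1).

The coefficient of a^2 in Q is 4, and that is exactly A[1,1].

4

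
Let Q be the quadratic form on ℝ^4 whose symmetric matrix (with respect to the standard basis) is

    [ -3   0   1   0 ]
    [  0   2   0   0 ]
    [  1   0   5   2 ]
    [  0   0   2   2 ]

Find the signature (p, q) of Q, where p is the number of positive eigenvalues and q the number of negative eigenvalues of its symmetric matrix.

Applying the same elementary operations to the rows and columns of A produces a congruent diagonal matrix with entries -3, 2, 16/3, 5/4.
So there are 3 positive, 1 negative pivots.

(3, 1)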